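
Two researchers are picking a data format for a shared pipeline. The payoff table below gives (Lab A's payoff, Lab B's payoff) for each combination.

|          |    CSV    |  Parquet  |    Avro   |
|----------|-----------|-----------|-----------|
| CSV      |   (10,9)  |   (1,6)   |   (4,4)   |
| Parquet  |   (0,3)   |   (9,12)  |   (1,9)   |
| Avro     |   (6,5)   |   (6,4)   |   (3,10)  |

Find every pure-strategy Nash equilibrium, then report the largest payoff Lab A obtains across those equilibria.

Both CSV is a pure NE (Lab A: 10 ≥ 6; Lab B: 9 ≥ 6). Lab A gets 10.
Both Parquet is a pure NE (Lab A: 9 ≥ 6; Lab B: 12 ≥ 9). Lab A gets 9.
Every other cell has a profitable deviation for at least one player. Highest of {10, 9} is 10.

10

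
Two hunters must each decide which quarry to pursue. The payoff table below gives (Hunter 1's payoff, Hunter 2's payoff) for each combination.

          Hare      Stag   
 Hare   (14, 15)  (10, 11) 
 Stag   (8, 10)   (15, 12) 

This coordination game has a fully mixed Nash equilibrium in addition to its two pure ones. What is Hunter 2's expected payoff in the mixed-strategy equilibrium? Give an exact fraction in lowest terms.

35/3

Hunter 1 mixes with probability p on Hare, chosen so Hunter 2 is indifferent: 15p + 10(1−p) = 11p + 12(1−p) gives p = 1/3.
Hunter 2's expected payoff is 15·1/3 + 10·2/3 = 35/3.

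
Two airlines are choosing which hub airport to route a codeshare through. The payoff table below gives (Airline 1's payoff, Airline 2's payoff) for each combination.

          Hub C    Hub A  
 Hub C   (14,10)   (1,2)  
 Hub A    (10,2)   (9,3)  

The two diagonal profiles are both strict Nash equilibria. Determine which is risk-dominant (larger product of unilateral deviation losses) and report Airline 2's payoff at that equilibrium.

At both Hub C: Airline 1 loses 14 − 10 = 4 by deviating; Airline 2 loses 10 − 2 = 8. Product = 4·8 = 32.
At both Hub A: Airline 1 loses 9 − 1 = 8 by deviating; Airline 2 loses 3 − 2 = 1. Product = 8·1 = 8.
32 > 8, so both Hub C is risk-dominant. Airline 2's payoff there is 10.

10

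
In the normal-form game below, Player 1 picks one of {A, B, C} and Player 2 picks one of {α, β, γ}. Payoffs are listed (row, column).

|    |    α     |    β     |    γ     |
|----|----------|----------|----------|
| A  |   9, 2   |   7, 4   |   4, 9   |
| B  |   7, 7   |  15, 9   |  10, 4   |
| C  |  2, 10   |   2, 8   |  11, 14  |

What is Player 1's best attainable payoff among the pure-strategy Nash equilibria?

(B, β) is a pure NE (Player 1: 15 ≥ 7; Player 2: 9 ≥ 7). Player 1 gets 15.
(C, γ) is a pure NE (Player 1: 11 ≥ 10; Player 2: 14 ≥ 10). Player 1 gets 11.
Every other cell has a profitable deviation for at least one player. Highest of {15, 11} is 15.

15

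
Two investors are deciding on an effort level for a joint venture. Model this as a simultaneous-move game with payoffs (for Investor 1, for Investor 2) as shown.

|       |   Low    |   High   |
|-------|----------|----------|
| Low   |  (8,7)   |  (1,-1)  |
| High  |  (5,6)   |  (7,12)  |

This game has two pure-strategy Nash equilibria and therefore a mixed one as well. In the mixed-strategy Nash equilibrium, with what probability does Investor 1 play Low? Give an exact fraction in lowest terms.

Investor 1's mix p on Low must make Investor 2 indifferent between Low and High.
Investor 2's payoff from Low: 7p + 6(1−p). From High: (-1)p + 12(1−p).
Set equal: 8p = 6(1−p) → p = 6/14 = 3/7.

3/7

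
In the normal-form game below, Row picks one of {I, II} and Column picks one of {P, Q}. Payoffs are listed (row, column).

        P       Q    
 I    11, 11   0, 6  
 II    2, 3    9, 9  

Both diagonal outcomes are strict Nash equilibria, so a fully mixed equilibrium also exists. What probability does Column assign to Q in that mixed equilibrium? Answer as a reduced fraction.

Column's mix q on P must make Row indifferent between I and II.
Row's payoff from I: 11q + 0(1−q). From II: 2q + 9(1−q).
Set equal: 9q = 9(1−q) → q = 9/18 = 1/2.
Probability on Q is 1 − 1/2 = 1/2.

1/2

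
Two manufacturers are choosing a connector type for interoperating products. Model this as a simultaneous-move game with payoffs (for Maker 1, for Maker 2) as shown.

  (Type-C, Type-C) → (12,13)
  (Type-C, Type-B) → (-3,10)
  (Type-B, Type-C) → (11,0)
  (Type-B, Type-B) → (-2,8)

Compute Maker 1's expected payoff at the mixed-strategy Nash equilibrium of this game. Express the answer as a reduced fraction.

Maker 2 mixes with probability q on Type-C, chosen so Maker 1 is indifferent: 12q + (-3)(1−q) = 11q + (-2)(1−q) gives q = 1/2.
Maker 1's expected payoff (from either row, since indifferent) is 12·1/2 + (-3)·1/2 = 9/2.

9/2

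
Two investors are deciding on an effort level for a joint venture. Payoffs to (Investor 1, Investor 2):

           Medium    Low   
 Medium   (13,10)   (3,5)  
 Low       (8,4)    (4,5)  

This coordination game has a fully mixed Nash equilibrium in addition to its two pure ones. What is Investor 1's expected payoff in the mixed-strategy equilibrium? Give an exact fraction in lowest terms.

14/3

Investor 2 mixes with probability q on Medium, chosen so Investor 1 is indifferent: 13q + 3(1−q) = 8q + 4(1−q) gives q = 1/6.
Investor 1's expected payoff (from either row, since indifferent) is 13·1/6 + 3·5/6 = 14/3.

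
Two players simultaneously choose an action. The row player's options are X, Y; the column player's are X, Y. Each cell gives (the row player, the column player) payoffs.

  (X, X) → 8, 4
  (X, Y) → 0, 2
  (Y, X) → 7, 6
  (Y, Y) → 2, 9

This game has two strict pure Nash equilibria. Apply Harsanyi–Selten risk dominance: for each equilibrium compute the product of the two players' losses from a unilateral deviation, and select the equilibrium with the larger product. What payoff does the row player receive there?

2

At both X: the row player loses 8 − 7 = 1 by deviating; the column player loses 4 − 2 = 2. Product = 1·2 = 2.
At both Y: the row player loses 2 − 0 = 2 by deviating; the column player loses 9 − 6 = 3. Product = 2·3 = 6.
6 > 2, so both Y is risk-dominant. The row player's payoff there is 2.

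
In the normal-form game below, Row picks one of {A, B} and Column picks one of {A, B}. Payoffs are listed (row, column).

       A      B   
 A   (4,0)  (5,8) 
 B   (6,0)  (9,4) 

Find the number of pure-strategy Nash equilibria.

1

Both B: Row gets 9 (best alternative 5); Column gets 4 (best alternative 0). Neither deviates — NE.
Both A is not a NE: Row would switch to B (6 > 4).
No other cell survives both best-response checks, so there is 1 pure NE.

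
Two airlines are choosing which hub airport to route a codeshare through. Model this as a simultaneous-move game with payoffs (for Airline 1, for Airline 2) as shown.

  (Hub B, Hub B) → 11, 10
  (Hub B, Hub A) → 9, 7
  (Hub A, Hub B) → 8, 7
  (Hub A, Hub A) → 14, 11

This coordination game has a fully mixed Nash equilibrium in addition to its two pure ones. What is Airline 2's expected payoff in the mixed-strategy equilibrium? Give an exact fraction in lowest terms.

61/7

Airline 1 mixes with probability p on Hub B, chosen so Airline 2 is indifferent: 10p + 7(1−p) = 7p + 11(1−p) gives p = 4/7.
Airline 2's expected payoff is 10·4/7 + 7·3/7 = 61/7.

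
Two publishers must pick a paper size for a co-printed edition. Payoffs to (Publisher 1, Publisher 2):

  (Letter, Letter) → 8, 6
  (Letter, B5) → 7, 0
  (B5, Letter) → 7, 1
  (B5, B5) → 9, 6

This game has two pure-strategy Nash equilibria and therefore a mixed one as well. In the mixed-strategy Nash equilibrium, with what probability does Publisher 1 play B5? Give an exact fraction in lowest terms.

Publisher 1's mix p on Letter must make Publisher 2 indifferent between Letter and B5.
Publisher 2's payoff from Letter: 6p + 1(1−p). From B5: 0p + 6(1−p).
Set equal: 6p = 5(1−p) → p = 5/11.
Probability on B5 is 1 − 5/11 = 6/11.

6/11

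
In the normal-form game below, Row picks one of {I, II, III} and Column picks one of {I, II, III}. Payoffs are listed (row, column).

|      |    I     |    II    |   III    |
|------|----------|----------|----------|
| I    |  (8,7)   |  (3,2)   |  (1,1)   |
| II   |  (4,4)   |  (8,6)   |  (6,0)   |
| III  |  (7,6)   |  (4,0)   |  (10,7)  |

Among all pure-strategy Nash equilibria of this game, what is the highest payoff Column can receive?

Both I is a pure NE (Row: 8 ≥ 7; Column: 7 ≥ 2). Column gets 7.
Both II is a pure NE (Row: 8 ≥ 4; Column: 6 ≥ 4). Column gets 6.
Both III is a pure NE (Row: 10 ≥ 6; Column: 7 ≥ 6). Column gets 7.
Every other cell has a profitable deviation for at least one player. Highest of {7, 6, 7} is 7.

7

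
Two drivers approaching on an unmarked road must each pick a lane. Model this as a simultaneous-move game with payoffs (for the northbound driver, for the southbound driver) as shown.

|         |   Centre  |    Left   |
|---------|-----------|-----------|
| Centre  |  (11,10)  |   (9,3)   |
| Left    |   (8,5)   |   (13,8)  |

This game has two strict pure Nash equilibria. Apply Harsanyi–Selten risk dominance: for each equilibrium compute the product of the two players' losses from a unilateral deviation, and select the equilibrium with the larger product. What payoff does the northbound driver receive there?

11

At both Centre: the northbound driver loses 11 − 8 = 3 by deviating; the southbound driver loses 10 − 3 = 7. Product = 3·7 = 21.
At both Left: the northbound driver loses 13 − 9 = 4 by deviating; the southbound driver loses 8 − 5 = 3. Product = 4·3 = 12.
21 > 12, so both Centre is risk-dominant. The northbound driver's payoff there is 11.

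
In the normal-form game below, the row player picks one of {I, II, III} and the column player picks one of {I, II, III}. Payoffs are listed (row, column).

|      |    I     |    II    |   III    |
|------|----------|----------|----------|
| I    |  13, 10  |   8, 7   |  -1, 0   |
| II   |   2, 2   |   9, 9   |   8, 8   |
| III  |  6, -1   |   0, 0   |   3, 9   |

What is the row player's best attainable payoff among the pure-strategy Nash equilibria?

Both I is a pure NE (the row player: 13 ≥ 6; the column player: 10 ≥ 7). The row player gets 13.
Both II is a pure NE (the row player: 9 ≥ 8; the column player: 9 ≥ 8). The row player gets 9.
Every other cell has a profitable deviation for at least one player. Highest of {13, 9} is 13.

13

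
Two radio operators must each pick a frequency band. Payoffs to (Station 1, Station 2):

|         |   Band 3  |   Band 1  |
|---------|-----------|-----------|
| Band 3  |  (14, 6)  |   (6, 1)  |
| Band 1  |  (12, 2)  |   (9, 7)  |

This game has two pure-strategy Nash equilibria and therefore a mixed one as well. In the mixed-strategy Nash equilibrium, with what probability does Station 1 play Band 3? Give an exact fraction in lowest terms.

1/2

Station 1's mix p on Band 3 must make Station 2 indifferent between Band 3 and Band 1.
Station 2's payoff from Band 3: 6p + 2(1−p). From Band 1: 1p + 7(1−p).
Set equal: 5p = 5(1−p) → p = 5/10 = 1/2.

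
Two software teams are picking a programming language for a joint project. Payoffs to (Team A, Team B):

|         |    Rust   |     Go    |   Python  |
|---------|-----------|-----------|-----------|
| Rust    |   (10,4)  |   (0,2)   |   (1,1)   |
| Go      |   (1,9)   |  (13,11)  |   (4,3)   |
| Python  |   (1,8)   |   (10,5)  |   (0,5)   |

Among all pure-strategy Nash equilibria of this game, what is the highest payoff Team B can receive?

11

Both Rust is a pure NE (Team A: 10 ≥ 1; Team B: 4 ≥ 2). Team B gets 4.
Both Go is a pure NE (Team A: 13 ≥ 10; Team B: 11 ≥ 9). Team B gets 11.
Every other cell has a profitable deviation for at least one player. Highest of {4, 11} is 11.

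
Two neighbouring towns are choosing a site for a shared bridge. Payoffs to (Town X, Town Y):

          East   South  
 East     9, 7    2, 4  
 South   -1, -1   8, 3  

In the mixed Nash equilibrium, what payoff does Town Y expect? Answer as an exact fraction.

Town X mixes with probability p on East, chosen so Town Y is indifferent: 7p + (-1)(1−p) = 4p + 3(1−p) gives p = 4/7.
Town Y's expected payoff is 7·4/7 + (-1)·3/7 = 25/7.

25/7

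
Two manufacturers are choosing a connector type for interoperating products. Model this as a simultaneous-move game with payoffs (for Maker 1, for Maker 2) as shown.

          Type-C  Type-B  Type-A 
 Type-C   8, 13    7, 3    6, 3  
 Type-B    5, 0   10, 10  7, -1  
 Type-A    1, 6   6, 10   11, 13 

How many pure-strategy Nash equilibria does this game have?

3

Both Type-C: Maker 1 gets 8 (best alternative 5); Maker 2 gets 13 (best alternative 3). Neither deviates — NE.
Both Type-B: Maker 1 gets 10 (best alternative 7); Maker 2 gets 10 (best alternative 0). Neither deviates — NE.
Both Type-A: Maker 1 gets 11 (best alternative 7); Maker 2 gets 13 (best alternative 10). Neither deviates — NE.
(Type-C, Type-A) is not a NE: Maker 1 would switch to Type-A (11 > 6).
No other cell survives both best-response checks, so there are 3 pure NE.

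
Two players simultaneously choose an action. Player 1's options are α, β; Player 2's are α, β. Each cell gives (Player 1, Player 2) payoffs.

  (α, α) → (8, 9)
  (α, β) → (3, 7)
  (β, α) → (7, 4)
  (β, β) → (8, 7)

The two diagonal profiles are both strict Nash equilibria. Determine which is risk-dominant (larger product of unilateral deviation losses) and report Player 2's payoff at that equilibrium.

At both α: Player 1 loses 8 − 7 = 1 by deviating; Player 2 loses 9 − 7 = 2. Product = 1·2 = 2.
At both β: Player 1 loses 8 − 3 = 5 by deviating; Player 2 loses 7 − 4 = 3. Product = 5·3 = 15.
15 > 2, so both β is risk-dominant. Player 2's payoff there is 7.

7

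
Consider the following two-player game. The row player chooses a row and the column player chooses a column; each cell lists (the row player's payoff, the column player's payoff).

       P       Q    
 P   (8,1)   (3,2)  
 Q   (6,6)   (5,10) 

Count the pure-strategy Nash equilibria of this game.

1

Both Q: the row player gets 5 (best alternative 3); the column player gets 10 (best alternative 6). Neither deviates — NE.
Both P is not a NE: the column player would switch to Q (2 > 1).
No other cell survives both best-response checks, so there is 1 pure NE.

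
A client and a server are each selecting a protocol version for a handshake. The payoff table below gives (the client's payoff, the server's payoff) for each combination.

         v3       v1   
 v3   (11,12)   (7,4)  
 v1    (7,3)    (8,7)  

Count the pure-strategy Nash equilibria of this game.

2

Both v3: the client gets 11 (best alternative 7); the server gets 12 (best alternative 4). Neither deviates — NE.
Both v1: the client gets 8 (best alternative 7); the server gets 7 (best alternative 3). Neither deviates — NE.
(v3, v1) is not a NE: the client would switch to v1 (8 > 7).
No other cell survives both best-response checks, so there are 2 pure NE.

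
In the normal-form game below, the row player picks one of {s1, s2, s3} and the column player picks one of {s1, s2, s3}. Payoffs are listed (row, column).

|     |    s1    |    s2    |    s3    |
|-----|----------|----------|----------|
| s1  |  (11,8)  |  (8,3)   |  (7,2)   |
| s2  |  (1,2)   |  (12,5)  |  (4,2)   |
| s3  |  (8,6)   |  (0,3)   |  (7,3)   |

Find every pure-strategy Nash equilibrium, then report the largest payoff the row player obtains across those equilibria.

Both s1 is a pure NE (the row player: 11 ≥ 8; the column player: 8 ≥ 3). The row player gets 11.
Both s2 is a pure NE (the row player: 12 ≥ 8; the column player: 5 ≥ 2). The row player gets 12.
Every other cell has a profitable deviation for at least one player. Highest of {11, 12} is 12.

12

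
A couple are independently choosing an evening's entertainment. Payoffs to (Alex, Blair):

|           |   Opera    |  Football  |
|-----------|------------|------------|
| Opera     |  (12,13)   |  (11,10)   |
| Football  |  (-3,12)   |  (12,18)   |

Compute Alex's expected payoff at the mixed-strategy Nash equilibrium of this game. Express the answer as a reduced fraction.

177/16

Blair mixes with probability q on Opera, chosen so Alex is indifferent: 12q + 11(1−q) = (-3)q + 12(1−q) gives q = 1/16.
Alex's expected payoff (from either row, since indifferent) is 12·1/16 + 11·15/16 = 177/16.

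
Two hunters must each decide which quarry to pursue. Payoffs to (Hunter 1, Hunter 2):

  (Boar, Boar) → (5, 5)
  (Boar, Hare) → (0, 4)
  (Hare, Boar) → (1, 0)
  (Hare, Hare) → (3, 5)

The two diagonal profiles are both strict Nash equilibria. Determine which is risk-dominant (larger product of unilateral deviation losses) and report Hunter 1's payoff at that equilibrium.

At both Boar: Hunter 1 loses 5 − 1 = 4 by deviating; Hunter 2 loses 5 − 4 = 1. Product = 4·1 = 4.
At both Hare: Hunter 1 loses 3 − 0 = 3 by deviating; Hunter 2 loses 5 − 0 = 5. Product = 3·5 = 15.
15 > 4, so both Hare is risk-dominant. Hunter 1's payoff there is 3.

3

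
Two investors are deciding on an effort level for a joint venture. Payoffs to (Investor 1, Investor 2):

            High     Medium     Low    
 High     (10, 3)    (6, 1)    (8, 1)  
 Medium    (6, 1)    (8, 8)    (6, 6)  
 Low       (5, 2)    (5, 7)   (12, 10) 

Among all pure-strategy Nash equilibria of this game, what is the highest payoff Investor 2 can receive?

10

Both High is a pure NE (Investor 1: 10 ≥ 6; Investor 2: 3 ≥ 1). Investor 2 gets 3.
Both Medium is a pure NE (Investor 1: 8 ≥ 6; Investor 2: 8 ≥ 6). Investor 2 gets 8.
Both Low is a pure NE (Investor 1: 12 ≥ 8; Investor 2: 10 ≥ 7). Investor 2 gets 10.
Every other cell has a profitable deviation for at least one player. Highest of {3, 8, 10} is 10.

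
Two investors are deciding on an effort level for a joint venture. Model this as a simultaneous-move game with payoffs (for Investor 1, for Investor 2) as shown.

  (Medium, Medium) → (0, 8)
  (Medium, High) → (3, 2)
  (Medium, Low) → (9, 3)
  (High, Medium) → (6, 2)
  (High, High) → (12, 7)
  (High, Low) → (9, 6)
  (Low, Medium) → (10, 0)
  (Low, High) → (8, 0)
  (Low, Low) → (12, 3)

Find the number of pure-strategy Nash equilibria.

2

Both High: Investor 1 gets 12 (best alternative 8); Investor 2 gets 7 (best alternative 6). Neither deviates — NE.
Both Low: Investor 1 gets 12 (best alternative 9); Investor 2 gets 3 (best alternative 0). Neither deviates — NE.
Both Medium is not a NE: Investor 1 would switch to Low (10 > 0).
No other cell survives both best-response checks, so there are 2 pure NE.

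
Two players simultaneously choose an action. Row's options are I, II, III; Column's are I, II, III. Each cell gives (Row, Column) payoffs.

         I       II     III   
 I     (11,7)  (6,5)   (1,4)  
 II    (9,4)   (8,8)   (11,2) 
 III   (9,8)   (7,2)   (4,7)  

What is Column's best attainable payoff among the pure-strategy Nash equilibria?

Both I is a pure NE (Row: 11 ≥ 9; Column: 7 ≥ 5). Column gets 7.
Both II is a pure NE (Row: 8 ≥ 7; Column: 8 ≥ 4). Column gets 8.
Every other cell has a profitable deviation for at least one player. Highest of {7, 8} is 8.

8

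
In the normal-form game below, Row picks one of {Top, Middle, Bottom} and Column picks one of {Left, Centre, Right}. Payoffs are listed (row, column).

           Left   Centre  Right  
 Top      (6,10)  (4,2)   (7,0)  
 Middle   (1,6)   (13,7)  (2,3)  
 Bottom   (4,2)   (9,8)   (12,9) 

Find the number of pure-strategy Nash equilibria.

3

(Top, Left): Row gets 6 (best alternative 4); Column gets 10 (best alternative 2). Neither deviates — NE.
(Middle, Centre): Row gets 13 (best alternative 9); Column gets 7 (best alternative 6). Neither deviates — NE.
(Bottom, Right): Row gets 12 (best alternative 7); Column gets 9 (best alternative 8). Neither deviates — NE.
(Bottom, Centre) is not a NE: Row would switch to Middle (13 > 9).
No other cell survives both best-response checks, so there are 3 pure NE.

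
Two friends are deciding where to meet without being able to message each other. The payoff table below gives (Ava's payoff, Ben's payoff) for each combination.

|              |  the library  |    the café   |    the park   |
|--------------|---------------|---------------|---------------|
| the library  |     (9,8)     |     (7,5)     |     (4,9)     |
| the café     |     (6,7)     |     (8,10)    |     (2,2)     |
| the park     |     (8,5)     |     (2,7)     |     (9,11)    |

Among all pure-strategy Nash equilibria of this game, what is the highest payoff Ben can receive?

11

Both the café is a pure NE (Ava: 8 ≥ 7; Ben: 10 ≥ 7). Ben gets 10.
Both the park is a pure NE (Ava: 9 ≥ 4; Ben: 11 ≥ 7). Ben gets 11.
Every other cell has a profitable deviation for at least one player. Highest of {10, 11} is 11.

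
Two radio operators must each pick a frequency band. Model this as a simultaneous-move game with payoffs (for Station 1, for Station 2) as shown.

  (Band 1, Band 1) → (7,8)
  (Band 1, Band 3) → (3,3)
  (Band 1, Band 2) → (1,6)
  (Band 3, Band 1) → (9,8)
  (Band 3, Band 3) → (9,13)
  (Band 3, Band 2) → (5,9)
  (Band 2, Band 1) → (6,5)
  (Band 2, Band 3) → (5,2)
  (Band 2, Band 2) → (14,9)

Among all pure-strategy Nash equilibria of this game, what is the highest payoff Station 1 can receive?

14

Both Band 3 is a pure NE (Station 1: 9 ≥ 5; Station 2: 13 ≥ 9). Station 1 gets 9.
Both Band 2 is a pure NE (Station 1: 14 ≥ 5; Station 2: 9 ≥ 5). Station 1 gets 14.
Every other cell has a profitable deviation for at least one player. Highest of {9, 14} is 14.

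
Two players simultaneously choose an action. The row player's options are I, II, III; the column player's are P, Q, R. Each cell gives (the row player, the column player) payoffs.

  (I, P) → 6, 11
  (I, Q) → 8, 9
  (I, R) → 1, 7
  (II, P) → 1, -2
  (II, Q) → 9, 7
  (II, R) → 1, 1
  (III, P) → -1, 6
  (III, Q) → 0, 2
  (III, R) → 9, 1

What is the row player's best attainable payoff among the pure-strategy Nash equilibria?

(I, P) is a pure NE (the row player: 6 ≥ 1; the column player: 11 ≥ 9). The row player gets 6.
(II, Q) is a pure NE (the row player: 9 ≥ 8; the column player: 7 ≥ 1). The row player gets 9.
Every other cell has a profitable deviation for at least one player. Highest of {6, 9} is 9.

9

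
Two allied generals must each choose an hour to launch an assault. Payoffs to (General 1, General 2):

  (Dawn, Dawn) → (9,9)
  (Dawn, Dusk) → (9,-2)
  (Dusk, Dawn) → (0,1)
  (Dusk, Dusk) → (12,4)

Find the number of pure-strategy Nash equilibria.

Both Dawn: General 1 gets 9 (best alternative 0); General 2 gets 9 (best alternative -2). Neither deviates — NE.
Both Dusk: General 1 gets 12 (best alternative 9); General 2 gets 4 (best alternative 1). Neither deviates — NE.
(Dawn, Dusk) is not a NE: General 1 would switch to Dusk (12 > 9).
No other cell survives both best-response checks, so there are 2 pure NE.

2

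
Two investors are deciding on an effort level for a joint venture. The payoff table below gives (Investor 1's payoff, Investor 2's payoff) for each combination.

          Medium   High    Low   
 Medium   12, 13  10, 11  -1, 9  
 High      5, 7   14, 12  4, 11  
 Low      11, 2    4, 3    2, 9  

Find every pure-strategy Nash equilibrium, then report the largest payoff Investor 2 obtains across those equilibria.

13

Both Medium is a pure NE (Investor 1: 12 ≥ 11; Investor 2: 13 ≥ 11). Investor 2 gets 13.
Both High is a pure NE (Investor 1: 14 ≥ 10; Investor 2: 12 ≥ 11). Investor 2 gets 12.
Every other cell has a profitable deviation for at least one player. Highest of {13, 12} is 13.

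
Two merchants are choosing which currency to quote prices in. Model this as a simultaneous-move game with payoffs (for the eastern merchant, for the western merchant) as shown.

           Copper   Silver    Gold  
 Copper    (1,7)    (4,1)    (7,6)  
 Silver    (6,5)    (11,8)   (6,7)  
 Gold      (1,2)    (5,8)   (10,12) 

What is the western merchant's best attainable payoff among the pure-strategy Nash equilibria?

Both Silver is a pure NE (the eastern merchant: 11 ≥ 5; the western merchant: 8 ≥ 7). The western merchant gets 8.
Both Gold is a pure NE (the eastern merchant: 10 ≥ 7; the western merchant: 12 ≥ 8). The western merchant gets 12.
Every other cell has a profitable deviation for at least one player. Highest of {8, 12} is 12.

12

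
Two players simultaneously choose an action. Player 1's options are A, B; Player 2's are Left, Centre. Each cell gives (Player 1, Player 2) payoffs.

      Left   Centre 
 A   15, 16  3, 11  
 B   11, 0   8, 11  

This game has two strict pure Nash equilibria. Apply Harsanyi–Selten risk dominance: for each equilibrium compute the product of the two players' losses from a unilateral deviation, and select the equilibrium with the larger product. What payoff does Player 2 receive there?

11

At (A, Left): Player 1 loses 15 − 11 = 4 by deviating; Player 2 loses 16 − 11 = 5. Product = 4·5 = 20.
At (B, Centre): Player 1 loses 8 − 3 = 5 by deviating; Player 2 loses 11 − 0 = 11. Product = 5·11 = 55.
55 > 20, so (B, Centre) is risk-dominant. Player 2's payoff there is 11.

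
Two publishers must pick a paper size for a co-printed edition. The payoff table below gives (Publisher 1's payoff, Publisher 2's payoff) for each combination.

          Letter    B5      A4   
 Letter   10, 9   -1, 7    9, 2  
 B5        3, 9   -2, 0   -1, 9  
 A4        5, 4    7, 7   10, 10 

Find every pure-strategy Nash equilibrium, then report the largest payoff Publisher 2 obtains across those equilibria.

Both Letter is a pure NE (Publisher 1: 10 ≥ 5; Publisher 2: 9 ≥ 7). Publisher 2 gets 9.
Both A4 is a pure NE (Publisher 1: 10 ≥ 9; Publisher 2: 10 ≥ 7). Publisher 2 gets 10.
Every other cell has a profitable deviation for at least one player. Highest of {9, 10} is 10.

10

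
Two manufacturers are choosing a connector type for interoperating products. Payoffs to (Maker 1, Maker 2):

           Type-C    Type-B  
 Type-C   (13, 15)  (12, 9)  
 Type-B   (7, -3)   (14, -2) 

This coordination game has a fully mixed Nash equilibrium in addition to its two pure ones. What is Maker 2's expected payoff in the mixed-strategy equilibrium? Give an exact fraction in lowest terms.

-3/7

Maker 1 mixes with probability p on Type-C, chosen so Maker 2 is indifferent: 15p + (-3)(1−p) = 9p + (-2)(1−p) gives p = 1/7.
Maker 2's expected payoff is 15·1/7 + (-3)·6/7 = -3/7.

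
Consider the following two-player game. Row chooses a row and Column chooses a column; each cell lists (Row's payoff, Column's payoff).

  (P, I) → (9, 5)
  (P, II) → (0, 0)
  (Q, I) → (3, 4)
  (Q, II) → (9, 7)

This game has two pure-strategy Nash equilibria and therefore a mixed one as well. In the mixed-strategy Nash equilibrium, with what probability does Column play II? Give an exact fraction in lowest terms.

2/5

Column's mix q on I must make Row indifferent between P and Q.
Row's payoff from P: 9q + 0(1−q). From Q: 3q + 9(1−q).
Set equal: 6q = 9(1−q) → q = 9/15 = 3/5.
Probability on II is 1 − 3/5 = 2/5.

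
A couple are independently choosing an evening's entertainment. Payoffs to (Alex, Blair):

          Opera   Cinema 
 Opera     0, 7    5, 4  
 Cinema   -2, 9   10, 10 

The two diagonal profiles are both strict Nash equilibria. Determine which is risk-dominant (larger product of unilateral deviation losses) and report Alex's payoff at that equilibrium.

0

At both Opera: Alex loses 0 − (-2) = 2 by deviating; Blair loses 7 − 4 = 3. Product = 2·3 = 6.
At both Cinema: Alex loses 10 − 5 = 5 by deviating; Blair loses 10 − 9 = 1. Product = 5·1 = 5.
6 > 5, so both Opera is risk-dominant. Alex's payoff there is 0.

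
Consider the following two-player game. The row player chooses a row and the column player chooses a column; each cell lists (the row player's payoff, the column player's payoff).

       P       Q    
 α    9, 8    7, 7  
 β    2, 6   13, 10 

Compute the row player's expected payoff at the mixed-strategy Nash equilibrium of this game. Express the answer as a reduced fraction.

The column player mixes with probability q on P, chosen so the row player is indifferent: 9q + 7(1−q) = 2q + 13(1−q) gives q = 6/13.
The row player's expected payoff (from either row, since indifferent) is 9·6/13 + 7·7/13 = 103/13.

103/13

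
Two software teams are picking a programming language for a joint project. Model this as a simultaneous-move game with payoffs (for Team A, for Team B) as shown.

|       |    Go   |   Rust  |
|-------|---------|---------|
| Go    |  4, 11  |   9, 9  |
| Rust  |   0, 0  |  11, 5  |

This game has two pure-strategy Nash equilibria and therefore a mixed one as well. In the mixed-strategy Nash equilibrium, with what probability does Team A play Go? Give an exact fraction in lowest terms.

5/7

Team A's mix p on Go must make Team B indifferent between Go and Rust.
Team B's payoff from Go: 11p + 0(1−p). From Rust: 9p + 5(1−p).
Set equal: 2p = 5(1−p) → p = 5/7.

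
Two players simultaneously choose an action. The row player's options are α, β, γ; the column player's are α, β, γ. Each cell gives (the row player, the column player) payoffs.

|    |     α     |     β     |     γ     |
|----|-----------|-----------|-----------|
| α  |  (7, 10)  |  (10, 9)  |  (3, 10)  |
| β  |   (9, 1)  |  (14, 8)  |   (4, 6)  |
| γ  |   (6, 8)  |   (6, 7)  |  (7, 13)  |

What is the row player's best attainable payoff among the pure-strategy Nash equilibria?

Both β is a pure NE (the row player: 14 ≥ 10; the column player: 8 ≥ 6). The row player gets 14.
Both γ is a pure NE (the row player: 7 ≥ 4; the column player: 13 ≥ 8). The row player gets 7.
Every other cell has a profitable deviation for at least one player. Highest of {14, 7} is 14.

14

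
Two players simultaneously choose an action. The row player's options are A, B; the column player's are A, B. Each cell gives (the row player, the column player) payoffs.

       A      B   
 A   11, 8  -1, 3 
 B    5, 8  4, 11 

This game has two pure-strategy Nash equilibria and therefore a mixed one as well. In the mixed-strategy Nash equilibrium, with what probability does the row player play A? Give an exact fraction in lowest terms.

The row player's mix p on A must make the column player indifferent between A and B.
The column player's payoff from A: 8p + 8(1−p). From B: 3p + 11(1−p).
Set equal: 5p = 3(1−p) → p = 3/8.

3/8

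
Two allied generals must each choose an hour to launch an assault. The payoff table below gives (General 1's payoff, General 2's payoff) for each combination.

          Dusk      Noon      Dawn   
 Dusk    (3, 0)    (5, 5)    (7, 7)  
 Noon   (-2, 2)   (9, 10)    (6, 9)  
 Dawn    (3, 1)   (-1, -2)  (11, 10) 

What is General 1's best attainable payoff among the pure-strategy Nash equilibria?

Both Noon is a pure NE (General 1: 9 ≥ 5; General 2: 10 ≥ 9). General 1 gets 9.
Both Dawn is a pure NE (General 1: 11 ≥ 7; General 2: 10 ≥ 1). General 1 gets 11.
Every other cell has a profitable deviation for at least one player. Highest of {9, 11} is 11.

11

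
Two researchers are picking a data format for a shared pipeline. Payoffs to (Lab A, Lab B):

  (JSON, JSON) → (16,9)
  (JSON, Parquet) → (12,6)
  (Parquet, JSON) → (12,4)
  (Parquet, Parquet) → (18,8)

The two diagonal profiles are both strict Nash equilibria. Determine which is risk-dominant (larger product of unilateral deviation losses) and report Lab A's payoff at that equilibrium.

At both JSON: Lab A loses 16 − 12 = 4 by deviating; Lab B loses 9 − 6 = 3. Product = 4·3 = 12.
At both Parquet: Lab A loses 18 − 12 = 6 by deviating; Lab B loses 8 − 4 = 4. Product = 6·4 = 24.
24 > 12, so both Parquet is risk-dominant. Lab A's payoff there is 18.

18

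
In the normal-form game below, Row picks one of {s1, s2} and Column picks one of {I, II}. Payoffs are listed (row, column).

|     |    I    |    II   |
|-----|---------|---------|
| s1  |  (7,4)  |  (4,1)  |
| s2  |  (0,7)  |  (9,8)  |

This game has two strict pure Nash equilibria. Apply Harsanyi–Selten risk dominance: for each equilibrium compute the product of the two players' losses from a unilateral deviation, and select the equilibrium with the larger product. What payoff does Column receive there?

4

At (s1, I): Row loses 7 − 0 = 7 by deviating; Column loses 4 − 1 = 3. Product = 7·3 = 21.
At (s2, II): Row loses 9 − 4 = 5 by deviating; Column loses 8 − 7 = 1. Product = 5·1 = 5.
21 > 5, so (s1, I) is risk-dominant. Column's payoff there is 4.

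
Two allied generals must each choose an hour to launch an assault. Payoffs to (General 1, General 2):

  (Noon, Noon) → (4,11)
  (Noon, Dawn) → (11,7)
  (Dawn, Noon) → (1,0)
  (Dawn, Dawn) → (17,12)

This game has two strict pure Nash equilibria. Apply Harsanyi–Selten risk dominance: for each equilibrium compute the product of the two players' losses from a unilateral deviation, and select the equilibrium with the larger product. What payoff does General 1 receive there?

At both Noon: General 1 loses 4 − 1 = 3 by deviating; General 2 loses 11 − 7 = 4. Product = 3·4 = 12.
At both Dawn: General 1 loses 17 − 11 = 6 by deviating; General 2 loses 12 − 0 = 12. Product = 6·12 = 72.
72 > 12, so both Dawn is risk-dominant. General 1's payoff there is 17.

17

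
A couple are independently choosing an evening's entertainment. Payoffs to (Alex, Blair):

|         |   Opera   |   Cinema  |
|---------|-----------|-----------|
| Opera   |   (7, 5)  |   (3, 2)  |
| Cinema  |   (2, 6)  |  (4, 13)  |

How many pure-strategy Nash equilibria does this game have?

Both Opera: Alex gets 7 (best alternative 2); Blair gets 5 (best alternative 2). Neither deviates — NE.
Both Cinema: Alex gets 4 (best alternative 3); Blair gets 13 (best alternative 6). Neither deviates — NE.
(Cinema, Opera) is not a NE: Alex would switch to Opera (7 > 2).
No other cell survives both best-response checks, so there are 2 pure NE.

2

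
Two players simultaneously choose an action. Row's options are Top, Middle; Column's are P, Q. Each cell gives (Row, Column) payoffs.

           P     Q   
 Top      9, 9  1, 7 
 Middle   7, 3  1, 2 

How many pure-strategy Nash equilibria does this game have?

1

(Top, P): Row gets 9 (best alternative 7); Column gets 9 (best alternative 7). Neither deviates — NE.
(Middle, Q) is not a NE: Column would switch to P (3 > 2).
No other cell survives both best-response checks, so there is 1 pure NE.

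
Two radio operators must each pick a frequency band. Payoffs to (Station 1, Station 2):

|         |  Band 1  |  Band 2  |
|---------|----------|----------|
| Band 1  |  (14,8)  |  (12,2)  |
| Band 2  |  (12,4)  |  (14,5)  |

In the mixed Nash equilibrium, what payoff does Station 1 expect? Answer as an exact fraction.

13

Station 2 mixes with probability q on Band 1, chosen so Station 1 is indifferent: 14q + 12(1−q) = 12q + 14(1−q) gives q = 1/2.
Station 1's expected payoff (from either row, since indifferent) is 14·1/2 + 12·1/2 = 13.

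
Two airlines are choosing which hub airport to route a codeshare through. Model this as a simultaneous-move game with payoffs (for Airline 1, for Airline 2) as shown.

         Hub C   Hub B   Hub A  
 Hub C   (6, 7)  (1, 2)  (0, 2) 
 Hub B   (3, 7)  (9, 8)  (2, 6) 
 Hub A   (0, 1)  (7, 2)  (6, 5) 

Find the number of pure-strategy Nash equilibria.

Both Hub C: Airline 1 gets 6 (best alternative 3); Airline 2 gets 7 (best alternative 2). Neither deviates — NE.
Both Hub B: Airline 1 gets 9 (best alternative 7); Airline 2 gets 8 (best alternative 7). Neither deviates — NE.
Both Hub A: Airline 1 gets 6 (best alternative 2); Airline 2 gets 5 (best alternative 2). Neither deviates — NE.
(Hub A, Hub B) is not a NE: Airline 1 would switch to Hub B (9 > 7).
No other cell survives both best-response checks, so there are 3 pure NE.

3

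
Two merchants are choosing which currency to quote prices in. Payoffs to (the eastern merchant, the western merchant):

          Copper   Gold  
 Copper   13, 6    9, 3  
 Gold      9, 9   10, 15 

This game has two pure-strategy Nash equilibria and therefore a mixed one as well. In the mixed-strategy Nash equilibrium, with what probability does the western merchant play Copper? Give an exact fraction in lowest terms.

The western merchant's mix q on Copper must make the eastern merchant indifferent between Copper and Gold.
The eastern merchant's payoff from Copper: 13q + 9(1−q). From Gold: 9q + 10(1−q).
Set equal: 4q = 1(1−q) → q = 1/5.

1/5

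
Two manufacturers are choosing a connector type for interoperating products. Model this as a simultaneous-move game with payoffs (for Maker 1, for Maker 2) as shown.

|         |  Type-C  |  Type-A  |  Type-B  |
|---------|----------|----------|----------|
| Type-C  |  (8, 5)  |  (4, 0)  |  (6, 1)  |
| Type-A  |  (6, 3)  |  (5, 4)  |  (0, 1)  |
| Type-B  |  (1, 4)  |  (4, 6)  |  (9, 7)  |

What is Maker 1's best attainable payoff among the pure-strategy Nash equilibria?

9

Both Type-C is a pure NE (Maker 1: 8 ≥ 6; Maker 2: 5 ≥ 1). Maker 1 gets 8.
Both Type-A is a pure NE (Maker 1: 5 ≥ 4; Maker 2: 4 ≥ 3). Maker 1 gets 5.
Both Type-B is a pure NE (Maker 1: 9 ≥ 6; Maker 2: 7 ≥ 6). Maker 1 gets 9.
Every other cell has a profitable deviation for at least one player. Highest of {8, 5, 9} is 9.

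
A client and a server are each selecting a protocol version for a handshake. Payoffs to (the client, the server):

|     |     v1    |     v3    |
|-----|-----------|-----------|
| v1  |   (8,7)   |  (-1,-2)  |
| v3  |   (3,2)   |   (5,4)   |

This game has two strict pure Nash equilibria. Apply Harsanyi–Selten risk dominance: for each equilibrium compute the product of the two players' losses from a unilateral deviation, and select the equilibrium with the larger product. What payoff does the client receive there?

At both v1: the client loses 8 − 3 = 5 by deviating; the server loses 7 − (-2) = 9. Product = 5·9 = 45.
At both v3: the client loses 5 − (-1) = 6 by deviating; the server loses 4 − 2 = 2. Product = 6·2 = 12.
45 > 12, so both v1 is risk-dominant. The client's payoff there is 8.

8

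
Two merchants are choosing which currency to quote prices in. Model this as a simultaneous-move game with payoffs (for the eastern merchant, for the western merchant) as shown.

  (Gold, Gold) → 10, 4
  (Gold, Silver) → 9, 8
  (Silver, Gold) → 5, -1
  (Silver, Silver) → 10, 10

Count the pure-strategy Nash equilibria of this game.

1

Both Silver: the eastern merchant gets 10 (best alternative 9); the western merchant gets 10 (best alternative -1). Neither deviates — NE.
Both Gold is not a NE: the western merchant would switch to Silver (8 > 4).
No other cell survives both best-response checks, so there is 1 pure NE.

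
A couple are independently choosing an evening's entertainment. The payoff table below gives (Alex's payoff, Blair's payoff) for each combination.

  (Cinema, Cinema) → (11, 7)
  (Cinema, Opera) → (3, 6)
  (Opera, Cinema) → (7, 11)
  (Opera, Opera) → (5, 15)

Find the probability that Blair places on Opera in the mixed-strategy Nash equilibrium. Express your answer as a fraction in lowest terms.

2/3

Blair's mix q on Cinema must make Alex indifferent between Cinema and Opera.
Alex's payoff from Cinema: 11q + 3(1−q). From Opera: 7q + 5(1−q).
Set equal: 4q = 2(1−q) → q = 2/6 = 1/3.
Probability on Opera is 1 − 1/3 = 2/3.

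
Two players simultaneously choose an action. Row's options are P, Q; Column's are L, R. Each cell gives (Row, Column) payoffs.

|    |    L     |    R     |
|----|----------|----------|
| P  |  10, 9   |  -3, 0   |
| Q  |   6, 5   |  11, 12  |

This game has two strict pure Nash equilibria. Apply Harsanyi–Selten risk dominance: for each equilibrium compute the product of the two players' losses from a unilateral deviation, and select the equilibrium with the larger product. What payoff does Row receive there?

11

At (P, L): Row loses 10 − 6 = 4 by deviating; Column loses 9 − 0 = 9. Product = 4·9 = 36.
At (Q, R): Row loses 11 − (-3) = 14 by deviating; Column loses 12 − 5 = 7. Product = 14·7 = 98.
98 > 36, so (Q, R) is risk-dominant. Row's payoff there is 11.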